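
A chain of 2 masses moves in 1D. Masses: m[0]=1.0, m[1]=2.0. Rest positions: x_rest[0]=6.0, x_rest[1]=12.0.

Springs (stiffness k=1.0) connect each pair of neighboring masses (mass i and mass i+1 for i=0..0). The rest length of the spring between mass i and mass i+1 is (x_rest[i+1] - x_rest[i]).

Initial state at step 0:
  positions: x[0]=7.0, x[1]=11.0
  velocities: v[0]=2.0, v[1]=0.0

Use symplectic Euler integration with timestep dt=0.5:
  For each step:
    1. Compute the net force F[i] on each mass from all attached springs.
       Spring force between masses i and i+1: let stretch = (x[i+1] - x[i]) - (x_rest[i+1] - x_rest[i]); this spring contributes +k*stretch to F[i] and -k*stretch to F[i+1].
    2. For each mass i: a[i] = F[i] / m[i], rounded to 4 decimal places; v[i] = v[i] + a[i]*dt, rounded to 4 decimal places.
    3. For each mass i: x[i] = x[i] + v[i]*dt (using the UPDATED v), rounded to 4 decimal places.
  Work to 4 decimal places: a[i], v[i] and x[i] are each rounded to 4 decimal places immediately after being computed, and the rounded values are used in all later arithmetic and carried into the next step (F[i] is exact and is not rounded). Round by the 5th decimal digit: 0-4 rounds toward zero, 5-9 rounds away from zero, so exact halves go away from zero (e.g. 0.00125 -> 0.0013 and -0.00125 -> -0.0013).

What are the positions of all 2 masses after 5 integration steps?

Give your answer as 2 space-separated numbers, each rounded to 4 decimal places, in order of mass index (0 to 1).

Answer: 6.0220 13.9893

Derivation:
Step 0: x=[7.0000 11.0000] v=[2.0000 0.0000]
Step 1: x=[7.5000 11.2500] v=[1.0000 0.5000]
Step 2: x=[7.4375 11.7813] v=[-0.1250 1.0625]
Step 3: x=[6.9610 12.5196] v=[-0.9531 1.4766]
Step 4: x=[6.3741 13.3131] v=[-1.1738 1.5870]
Step 5: x=[6.0220 13.9893] v=[-0.7043 1.3523]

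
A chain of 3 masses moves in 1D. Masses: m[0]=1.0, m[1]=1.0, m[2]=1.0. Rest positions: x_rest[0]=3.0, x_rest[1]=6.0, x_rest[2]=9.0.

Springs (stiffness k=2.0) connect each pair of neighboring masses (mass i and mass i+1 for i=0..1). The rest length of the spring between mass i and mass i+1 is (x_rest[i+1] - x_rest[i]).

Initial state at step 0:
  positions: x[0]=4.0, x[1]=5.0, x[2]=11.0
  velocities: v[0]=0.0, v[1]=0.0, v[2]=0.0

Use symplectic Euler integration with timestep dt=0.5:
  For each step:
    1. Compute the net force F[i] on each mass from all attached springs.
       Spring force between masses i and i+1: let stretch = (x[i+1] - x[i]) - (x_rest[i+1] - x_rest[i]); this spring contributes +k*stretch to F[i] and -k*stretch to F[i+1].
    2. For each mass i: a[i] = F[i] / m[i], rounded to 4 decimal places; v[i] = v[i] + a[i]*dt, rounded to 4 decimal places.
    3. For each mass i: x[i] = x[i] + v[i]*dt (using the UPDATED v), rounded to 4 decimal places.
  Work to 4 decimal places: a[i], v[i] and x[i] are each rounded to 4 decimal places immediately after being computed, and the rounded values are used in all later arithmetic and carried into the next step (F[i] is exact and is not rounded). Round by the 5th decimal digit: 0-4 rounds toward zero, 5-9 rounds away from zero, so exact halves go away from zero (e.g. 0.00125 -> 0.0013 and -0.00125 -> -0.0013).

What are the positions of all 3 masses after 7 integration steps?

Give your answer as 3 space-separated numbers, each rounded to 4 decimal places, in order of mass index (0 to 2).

Step 0: x=[4.0000 5.0000 11.0000] v=[0.0000 0.0000 0.0000]
Step 1: x=[3.0000 7.5000 9.5000] v=[-2.0000 5.0000 -3.0000]
Step 2: x=[2.7500 8.7500 8.5000] v=[-0.5000 2.5000 -2.0000]
Step 3: x=[4.0000 6.8750 9.1250] v=[2.5000 -3.7500 1.2500]
Step 4: x=[5.1875 4.6875 10.1250] v=[2.3750 -4.3750 2.0000]
Step 5: x=[4.6250 5.4688 9.9063] v=[-1.1250 1.5625 -0.4375]
Step 6: x=[2.9844 8.0469 8.9688] v=[-3.2812 5.1562 -1.8750]
Step 7: x=[2.3751 8.5547 9.0704] v=[-1.2187 1.0156 0.2031]

Answer: 2.3751 8.5547 9.0704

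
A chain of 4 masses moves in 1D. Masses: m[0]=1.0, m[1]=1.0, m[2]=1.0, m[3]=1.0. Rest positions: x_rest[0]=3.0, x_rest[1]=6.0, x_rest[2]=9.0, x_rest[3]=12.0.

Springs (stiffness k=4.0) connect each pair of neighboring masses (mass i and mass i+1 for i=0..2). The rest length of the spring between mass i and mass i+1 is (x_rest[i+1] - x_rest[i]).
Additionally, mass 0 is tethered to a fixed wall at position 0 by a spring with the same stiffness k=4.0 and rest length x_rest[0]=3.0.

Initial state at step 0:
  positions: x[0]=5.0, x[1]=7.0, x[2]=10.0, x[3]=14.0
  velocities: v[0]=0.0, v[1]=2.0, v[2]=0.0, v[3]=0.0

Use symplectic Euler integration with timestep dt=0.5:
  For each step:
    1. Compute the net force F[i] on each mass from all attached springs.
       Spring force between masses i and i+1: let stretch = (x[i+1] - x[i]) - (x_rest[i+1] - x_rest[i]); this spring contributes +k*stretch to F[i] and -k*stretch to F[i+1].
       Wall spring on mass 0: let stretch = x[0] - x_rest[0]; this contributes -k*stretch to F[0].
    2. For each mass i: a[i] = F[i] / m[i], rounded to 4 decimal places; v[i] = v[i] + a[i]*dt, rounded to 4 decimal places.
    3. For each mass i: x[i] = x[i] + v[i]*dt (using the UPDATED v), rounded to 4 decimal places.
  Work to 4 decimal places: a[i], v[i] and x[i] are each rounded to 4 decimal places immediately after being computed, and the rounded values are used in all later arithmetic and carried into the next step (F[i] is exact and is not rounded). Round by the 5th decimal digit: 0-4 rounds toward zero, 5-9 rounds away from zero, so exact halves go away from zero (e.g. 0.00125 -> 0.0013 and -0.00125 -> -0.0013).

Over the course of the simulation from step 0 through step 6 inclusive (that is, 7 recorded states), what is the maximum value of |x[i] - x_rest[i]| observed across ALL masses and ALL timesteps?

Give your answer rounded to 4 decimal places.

Answer: 3.0000

Derivation:
Step 0: x=[5.0000 7.0000 10.0000 14.0000] v=[0.0000 2.0000 0.0000 0.0000]
Step 1: x=[2.0000 9.0000 11.0000 13.0000] v=[-6.0000 4.0000 2.0000 -2.0000]
Step 2: x=[4.0000 6.0000 12.0000 13.0000] v=[4.0000 -6.0000 2.0000 0.0000]
Step 3: x=[4.0000 7.0000 8.0000 15.0000] v=[0.0000 2.0000 -8.0000 4.0000]
Step 4: x=[3.0000 6.0000 10.0000 13.0000] v=[-2.0000 -2.0000 4.0000 -4.0000]
Step 5: x=[2.0000 6.0000 11.0000 11.0000] v=[-2.0000 0.0000 2.0000 -4.0000]
Step 6: x=[3.0000 7.0000 7.0000 12.0000] v=[2.0000 2.0000 -8.0000 2.0000]
Max displacement = 3.0000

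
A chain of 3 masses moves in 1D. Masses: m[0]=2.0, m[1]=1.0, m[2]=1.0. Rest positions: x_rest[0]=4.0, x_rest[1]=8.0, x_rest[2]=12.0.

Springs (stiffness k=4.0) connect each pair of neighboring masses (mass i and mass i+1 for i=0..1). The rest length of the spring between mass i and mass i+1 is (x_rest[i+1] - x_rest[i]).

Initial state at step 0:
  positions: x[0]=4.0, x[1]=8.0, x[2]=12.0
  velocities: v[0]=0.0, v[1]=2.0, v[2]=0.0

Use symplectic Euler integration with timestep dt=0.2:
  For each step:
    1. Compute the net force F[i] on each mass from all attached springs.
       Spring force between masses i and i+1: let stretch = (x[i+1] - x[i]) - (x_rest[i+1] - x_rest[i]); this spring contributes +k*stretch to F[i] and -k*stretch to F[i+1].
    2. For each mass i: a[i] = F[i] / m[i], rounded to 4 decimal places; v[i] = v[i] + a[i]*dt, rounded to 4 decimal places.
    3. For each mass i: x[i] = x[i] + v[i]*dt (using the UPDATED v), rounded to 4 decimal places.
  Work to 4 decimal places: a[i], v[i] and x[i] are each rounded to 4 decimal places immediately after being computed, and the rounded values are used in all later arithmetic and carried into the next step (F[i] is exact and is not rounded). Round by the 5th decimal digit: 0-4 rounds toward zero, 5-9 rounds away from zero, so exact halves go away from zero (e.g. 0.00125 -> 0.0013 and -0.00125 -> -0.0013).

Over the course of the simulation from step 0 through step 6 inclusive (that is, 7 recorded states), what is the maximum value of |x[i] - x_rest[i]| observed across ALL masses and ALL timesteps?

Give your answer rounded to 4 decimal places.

Step 0: x=[4.0000 8.0000 12.0000] v=[0.0000 2.0000 0.0000]
Step 1: x=[4.0000 8.4000 12.0000] v=[0.0000 2.0000 0.0000]
Step 2: x=[4.0320 8.6720 12.0640] v=[0.1600 1.3600 0.3200]
Step 3: x=[4.1152 8.7443 12.2253] v=[0.4160 0.3616 0.8064]
Step 4: x=[4.2487 8.6329 12.4696] v=[0.6676 -0.5569 1.2216]
Step 5: x=[4.4130 8.4339 12.7400] v=[0.8213 -0.9949 1.3522]
Step 6: x=[4.5789 8.2806 12.9615] v=[0.8297 -0.7667 1.1073]
Max displacement = 0.9615

Answer: 0.9615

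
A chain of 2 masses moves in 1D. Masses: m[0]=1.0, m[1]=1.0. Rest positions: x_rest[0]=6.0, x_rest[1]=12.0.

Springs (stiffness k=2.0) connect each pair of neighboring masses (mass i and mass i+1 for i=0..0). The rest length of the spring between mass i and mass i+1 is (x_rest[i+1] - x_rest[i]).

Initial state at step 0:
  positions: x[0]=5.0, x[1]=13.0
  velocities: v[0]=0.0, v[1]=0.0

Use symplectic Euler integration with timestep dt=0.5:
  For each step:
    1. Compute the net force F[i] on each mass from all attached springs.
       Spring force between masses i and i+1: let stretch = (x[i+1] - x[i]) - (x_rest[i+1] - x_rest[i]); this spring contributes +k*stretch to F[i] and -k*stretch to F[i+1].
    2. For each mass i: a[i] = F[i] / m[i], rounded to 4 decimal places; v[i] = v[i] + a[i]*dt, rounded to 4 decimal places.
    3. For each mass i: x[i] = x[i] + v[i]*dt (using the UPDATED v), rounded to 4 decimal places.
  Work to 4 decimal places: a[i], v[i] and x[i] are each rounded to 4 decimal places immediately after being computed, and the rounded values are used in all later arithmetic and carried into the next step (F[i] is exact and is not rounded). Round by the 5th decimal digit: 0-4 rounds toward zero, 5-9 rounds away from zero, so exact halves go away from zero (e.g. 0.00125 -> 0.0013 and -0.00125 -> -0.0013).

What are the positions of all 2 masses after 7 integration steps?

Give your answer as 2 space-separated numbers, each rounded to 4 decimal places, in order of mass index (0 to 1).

Step 0: x=[5.0000 13.0000] v=[0.0000 0.0000]
Step 1: x=[6.0000 12.0000] v=[2.0000 -2.0000]
Step 2: x=[7.0000 11.0000] v=[2.0000 -2.0000]
Step 3: x=[7.0000 11.0000] v=[0.0000 0.0000]
Step 4: x=[6.0000 12.0000] v=[-2.0000 2.0000]
Step 5: x=[5.0000 13.0000] v=[-2.0000 2.0000]
Step 6: x=[5.0000 13.0000] v=[0.0000 0.0000]
Step 7: x=[6.0000 12.0000] v=[2.0000 -2.0000]

Answer: 6.0000 12.0000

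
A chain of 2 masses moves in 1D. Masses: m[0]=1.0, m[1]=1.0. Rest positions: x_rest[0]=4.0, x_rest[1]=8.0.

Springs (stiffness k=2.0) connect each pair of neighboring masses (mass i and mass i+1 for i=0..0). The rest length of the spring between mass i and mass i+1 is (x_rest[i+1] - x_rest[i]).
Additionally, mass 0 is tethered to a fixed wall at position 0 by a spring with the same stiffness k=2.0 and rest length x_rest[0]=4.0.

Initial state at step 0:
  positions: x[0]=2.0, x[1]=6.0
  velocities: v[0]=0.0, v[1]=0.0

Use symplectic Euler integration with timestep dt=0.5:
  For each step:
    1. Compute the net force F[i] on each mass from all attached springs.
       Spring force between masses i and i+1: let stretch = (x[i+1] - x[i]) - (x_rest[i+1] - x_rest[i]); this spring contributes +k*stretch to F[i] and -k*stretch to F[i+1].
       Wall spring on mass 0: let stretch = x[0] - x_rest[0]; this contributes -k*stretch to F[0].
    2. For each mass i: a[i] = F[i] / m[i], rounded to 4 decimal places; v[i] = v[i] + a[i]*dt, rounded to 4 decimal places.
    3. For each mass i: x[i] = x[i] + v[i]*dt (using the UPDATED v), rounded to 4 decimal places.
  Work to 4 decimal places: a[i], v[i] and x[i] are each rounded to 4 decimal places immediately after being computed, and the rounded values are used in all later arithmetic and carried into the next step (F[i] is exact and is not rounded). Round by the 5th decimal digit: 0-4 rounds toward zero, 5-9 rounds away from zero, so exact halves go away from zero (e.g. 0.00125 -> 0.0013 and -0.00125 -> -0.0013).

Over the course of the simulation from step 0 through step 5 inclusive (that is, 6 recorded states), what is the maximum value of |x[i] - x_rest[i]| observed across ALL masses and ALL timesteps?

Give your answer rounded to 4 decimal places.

Step 0: x=[2.0000 6.0000] v=[0.0000 0.0000]
Step 1: x=[3.0000 6.0000] v=[2.0000 0.0000]
Step 2: x=[4.0000 6.5000] v=[2.0000 1.0000]
Step 3: x=[4.2500 7.7500] v=[0.5000 2.5000]
Step 4: x=[4.1250 9.2500] v=[-0.2500 3.0000]
Step 5: x=[4.5000 10.1875] v=[0.7500 1.8750]
Max displacement = 2.1875

Answer: 2.1875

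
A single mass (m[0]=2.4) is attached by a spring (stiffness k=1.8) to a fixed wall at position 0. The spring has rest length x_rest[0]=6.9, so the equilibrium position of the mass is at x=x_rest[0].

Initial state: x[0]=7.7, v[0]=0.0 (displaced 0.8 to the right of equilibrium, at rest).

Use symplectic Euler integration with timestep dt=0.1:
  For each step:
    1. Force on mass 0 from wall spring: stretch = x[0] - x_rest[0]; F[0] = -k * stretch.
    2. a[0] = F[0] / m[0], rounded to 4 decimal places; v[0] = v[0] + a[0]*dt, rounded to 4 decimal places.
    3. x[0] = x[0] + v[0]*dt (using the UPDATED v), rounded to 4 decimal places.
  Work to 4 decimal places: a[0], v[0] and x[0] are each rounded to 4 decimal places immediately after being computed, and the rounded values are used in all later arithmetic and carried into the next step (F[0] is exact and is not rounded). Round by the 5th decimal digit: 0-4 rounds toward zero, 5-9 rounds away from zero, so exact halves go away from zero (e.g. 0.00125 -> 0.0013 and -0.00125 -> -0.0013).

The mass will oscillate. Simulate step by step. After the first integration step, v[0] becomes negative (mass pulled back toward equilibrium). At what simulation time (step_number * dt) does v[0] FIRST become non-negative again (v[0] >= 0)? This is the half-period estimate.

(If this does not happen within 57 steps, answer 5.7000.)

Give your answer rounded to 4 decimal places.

Step 0: x=[7.7000] v=[0.0000]
Step 1: x=[7.6940] v=[-0.0600]
Step 2: x=[7.6820] v=[-0.1196]
Step 3: x=[7.6642] v=[-0.1783]
Step 4: x=[7.6406] v=[-0.2356]
Step 5: x=[7.6115] v=[-0.2912]
Step 6: x=[7.5770] v=[-0.3446]
Step 7: x=[7.5375] v=[-0.3954]
Step 8: x=[7.4932] v=[-0.4432]
Step 9: x=[7.4444] v=[-0.4877]
Step 10: x=[7.3916] v=[-0.5285]
Step 11: x=[7.3351] v=[-0.5654]
Step 12: x=[7.2753] v=[-0.5980]
Step 13: x=[7.2127] v=[-0.6262]
Step 14: x=[7.1477] v=[-0.6497]
Step 15: x=[7.0809] v=[-0.6683]
Step 16: x=[7.0127] v=[-0.6819]
Step 17: x=[6.9437] v=[-0.6904]
Step 18: x=[6.8743] v=[-0.6937]
Step 19: x=[6.8051] v=[-0.6918]
Step 20: x=[6.7366] v=[-0.6847]
Step 21: x=[6.6694] v=[-0.6724]
Step 22: x=[6.6039] v=[-0.6551]
Step 23: x=[6.5406] v=[-0.6329]
Step 24: x=[6.4800] v=[-0.6059]
Step 25: x=[6.4226] v=[-0.5744]
Step 26: x=[6.3687] v=[-0.5386]
Step 27: x=[6.3188] v=[-0.4988]
Step 28: x=[6.2733] v=[-0.4552]
Step 29: x=[6.2325] v=[-0.4082]
Step 30: x=[6.1967] v=[-0.3581]
Step 31: x=[6.1662] v=[-0.3054]
Step 32: x=[6.1412] v=[-0.2504]
Step 33: x=[6.1219] v=[-0.1935]
Step 34: x=[6.1084] v=[-0.1351]
Step 35: x=[6.1008] v=[-0.0757]
Step 36: x=[6.0992] v=[-0.0158]
Step 37: x=[6.1036] v=[0.0443]
First v>=0 after going negative at step 37, time=3.7000

Answer: 3.7000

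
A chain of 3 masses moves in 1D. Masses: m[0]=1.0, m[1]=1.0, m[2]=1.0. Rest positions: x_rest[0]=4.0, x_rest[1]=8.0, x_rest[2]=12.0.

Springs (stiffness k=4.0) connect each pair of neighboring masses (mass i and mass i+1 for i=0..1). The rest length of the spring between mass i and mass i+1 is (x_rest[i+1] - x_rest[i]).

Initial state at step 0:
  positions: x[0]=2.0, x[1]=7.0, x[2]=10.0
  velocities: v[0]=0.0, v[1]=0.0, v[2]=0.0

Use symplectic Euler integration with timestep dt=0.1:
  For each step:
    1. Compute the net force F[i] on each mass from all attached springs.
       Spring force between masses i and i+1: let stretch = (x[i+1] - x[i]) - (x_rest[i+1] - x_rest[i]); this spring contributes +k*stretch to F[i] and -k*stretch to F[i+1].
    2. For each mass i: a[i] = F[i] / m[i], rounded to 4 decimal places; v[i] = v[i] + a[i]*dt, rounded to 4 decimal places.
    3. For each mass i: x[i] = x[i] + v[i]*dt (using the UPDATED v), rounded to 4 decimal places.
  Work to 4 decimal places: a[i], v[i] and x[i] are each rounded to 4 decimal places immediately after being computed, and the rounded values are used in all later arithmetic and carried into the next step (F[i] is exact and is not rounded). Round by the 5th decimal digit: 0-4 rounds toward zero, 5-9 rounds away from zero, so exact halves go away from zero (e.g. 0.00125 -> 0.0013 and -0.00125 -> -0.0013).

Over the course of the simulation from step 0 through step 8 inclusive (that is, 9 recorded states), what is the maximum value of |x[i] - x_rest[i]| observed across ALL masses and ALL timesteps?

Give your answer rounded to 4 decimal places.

Step 0: x=[2.0000 7.0000 10.0000] v=[0.0000 0.0000 0.0000]
Step 1: x=[2.0400 6.9200 10.0400] v=[0.4000 -0.8000 0.4000]
Step 2: x=[2.1152 6.7696 10.1152] v=[0.7520 -1.5040 0.7520]
Step 3: x=[2.2166 6.5669 10.2166] v=[1.0138 -2.0275 1.0138]
Step 4: x=[2.3320 6.3361 10.3320] v=[1.1539 -2.3077 1.1539]
Step 5: x=[2.4476 6.1050 10.4476] v=[1.1555 -2.3110 1.1555]
Step 6: x=[2.5495 5.9013 10.5495] v=[1.0185 -2.0369 1.0185]
Step 7: x=[2.6254 5.7495 10.6254] v=[0.7592 -1.5183 0.7592]
Step 8: x=[2.6663 5.6677 10.6663] v=[0.4088 -0.8176 0.4088]
Max displacement = 2.3323

Answer: 2.3323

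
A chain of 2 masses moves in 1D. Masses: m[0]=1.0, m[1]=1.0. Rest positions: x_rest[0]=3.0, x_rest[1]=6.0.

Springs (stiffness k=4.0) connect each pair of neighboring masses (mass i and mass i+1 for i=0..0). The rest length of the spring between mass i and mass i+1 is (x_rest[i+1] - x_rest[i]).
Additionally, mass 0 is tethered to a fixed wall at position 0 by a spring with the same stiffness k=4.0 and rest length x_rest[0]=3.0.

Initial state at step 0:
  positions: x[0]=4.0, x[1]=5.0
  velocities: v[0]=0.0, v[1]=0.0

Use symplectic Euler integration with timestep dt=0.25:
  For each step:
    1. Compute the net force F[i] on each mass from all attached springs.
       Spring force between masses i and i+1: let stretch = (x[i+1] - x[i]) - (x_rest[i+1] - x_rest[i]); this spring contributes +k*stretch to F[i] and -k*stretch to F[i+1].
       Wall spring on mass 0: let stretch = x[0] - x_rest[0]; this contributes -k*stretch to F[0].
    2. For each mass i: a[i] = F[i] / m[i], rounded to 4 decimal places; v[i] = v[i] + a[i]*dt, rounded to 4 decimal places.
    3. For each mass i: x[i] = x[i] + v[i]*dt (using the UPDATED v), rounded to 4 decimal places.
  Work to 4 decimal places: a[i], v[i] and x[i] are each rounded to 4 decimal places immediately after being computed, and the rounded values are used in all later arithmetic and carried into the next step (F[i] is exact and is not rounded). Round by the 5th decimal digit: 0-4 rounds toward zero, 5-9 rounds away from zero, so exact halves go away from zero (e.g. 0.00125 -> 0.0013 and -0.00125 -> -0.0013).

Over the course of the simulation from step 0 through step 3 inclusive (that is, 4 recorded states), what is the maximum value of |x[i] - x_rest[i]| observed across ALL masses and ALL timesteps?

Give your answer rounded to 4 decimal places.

Step 0: x=[4.0000 5.0000] v=[0.0000 0.0000]
Step 1: x=[3.2500 5.5000] v=[-3.0000 2.0000]
Step 2: x=[2.2500 6.1875] v=[-4.0000 2.7500]
Step 3: x=[1.6719 6.6406] v=[-2.3125 1.8125]
Max displacement = 1.3281

Answer: 1.3281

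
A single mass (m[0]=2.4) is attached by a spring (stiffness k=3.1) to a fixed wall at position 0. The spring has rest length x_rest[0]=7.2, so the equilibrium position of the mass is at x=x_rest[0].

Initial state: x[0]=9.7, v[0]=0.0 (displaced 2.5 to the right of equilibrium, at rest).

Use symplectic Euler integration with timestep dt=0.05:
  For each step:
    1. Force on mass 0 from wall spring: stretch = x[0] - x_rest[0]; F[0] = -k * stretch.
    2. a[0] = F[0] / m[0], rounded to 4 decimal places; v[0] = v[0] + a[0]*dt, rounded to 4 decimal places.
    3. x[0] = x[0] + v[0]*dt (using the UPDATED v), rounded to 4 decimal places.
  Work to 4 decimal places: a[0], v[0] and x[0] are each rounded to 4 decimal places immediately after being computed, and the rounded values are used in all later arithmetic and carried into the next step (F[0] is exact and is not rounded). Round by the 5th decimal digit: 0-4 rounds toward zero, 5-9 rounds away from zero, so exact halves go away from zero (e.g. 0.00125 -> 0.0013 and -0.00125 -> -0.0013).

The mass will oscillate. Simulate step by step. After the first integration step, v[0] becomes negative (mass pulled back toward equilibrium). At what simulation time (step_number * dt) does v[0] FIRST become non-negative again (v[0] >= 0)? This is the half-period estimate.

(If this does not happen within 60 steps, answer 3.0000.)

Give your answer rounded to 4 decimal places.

Step 0: x=[9.7000] v=[0.0000]
Step 1: x=[9.6919] v=[-0.1615]
Step 2: x=[9.6758] v=[-0.3224]
Step 3: x=[9.6517] v=[-0.4823]
Step 4: x=[9.6197] v=[-0.6406]
Step 5: x=[9.5799] v=[-0.7969]
Step 6: x=[9.5324] v=[-0.9506]
Step 7: x=[9.4773] v=[-1.1012]
Step 8: x=[9.4149] v=[-1.2483]
Step 9: x=[9.3453] v=[-1.3913]
Step 10: x=[9.2688] v=[-1.5299]
Step 11: x=[9.1856] v=[-1.6635]
Step 12: x=[9.0960] v=[-1.7917]
Step 13: x=[9.0003] v=[-1.9142]
Step 14: x=[8.8988] v=[-2.0305]
Step 15: x=[8.7918] v=[-2.1402]
Step 16: x=[8.6797] v=[-2.2430]
Step 17: x=[8.5628] v=[-2.3386]
Step 18: x=[8.4415] v=[-2.4266]
Step 19: x=[8.3162] v=[-2.5068]
Step 20: x=[8.1873] v=[-2.5789]
Step 21: x=[8.0552] v=[-2.6427]
Step 22: x=[7.9203] v=[-2.6979]
Step 23: x=[7.7831] v=[-2.7444]
Step 24: x=[7.6440] v=[-2.7821]
Step 25: x=[7.5035] v=[-2.8108]
Step 26: x=[7.3620] v=[-2.8304]
Step 27: x=[7.2200] v=[-2.8409]
Step 28: x=[7.0779] v=[-2.8422]
Step 29: x=[6.9362] v=[-2.8343]
Step 30: x=[6.7953] v=[-2.8173]
Step 31: x=[6.6557] v=[-2.7912]
Step 32: x=[6.5179] v=[-2.7560]
Step 33: x=[6.3823] v=[-2.7120]
Step 34: x=[6.2493] v=[-2.6592]
Step 35: x=[6.1194] v=[-2.5978]
Step 36: x=[5.9930] v=[-2.5280]
Step 37: x=[5.8705] v=[-2.4501]
Step 38: x=[5.7523] v=[-2.3642]
Step 39: x=[5.6388] v=[-2.2707]
Step 40: x=[5.5303] v=[-2.1699]
Step 41: x=[5.4272] v=[-2.0621]
Step 42: x=[5.3298] v=[-1.9476]
Step 43: x=[5.2385] v=[-1.8268]
Step 44: x=[5.1535] v=[-1.7001]
Step 45: x=[5.0751] v=[-1.5679]
Step 46: x=[5.0036] v=[-1.4307]
Step 47: x=[4.9392] v=[-1.2889]
Step 48: x=[4.8821] v=[-1.1429]
Step 49: x=[4.8324] v=[-0.9932]
Step 50: x=[4.7904] v=[-0.8403]
Step 51: x=[4.7562] v=[-0.6847]
Step 52: x=[4.7299] v=[-0.5269]
Step 53: x=[4.7115] v=[-0.3674]
Step 54: x=[4.7012] v=[-0.2067]
Step 55: x=[4.6989] v=[-0.0453]
Step 56: x=[4.7047] v=[0.1162]
First v>=0 after going negative at step 56, time=2.8000

Answer: 2.8000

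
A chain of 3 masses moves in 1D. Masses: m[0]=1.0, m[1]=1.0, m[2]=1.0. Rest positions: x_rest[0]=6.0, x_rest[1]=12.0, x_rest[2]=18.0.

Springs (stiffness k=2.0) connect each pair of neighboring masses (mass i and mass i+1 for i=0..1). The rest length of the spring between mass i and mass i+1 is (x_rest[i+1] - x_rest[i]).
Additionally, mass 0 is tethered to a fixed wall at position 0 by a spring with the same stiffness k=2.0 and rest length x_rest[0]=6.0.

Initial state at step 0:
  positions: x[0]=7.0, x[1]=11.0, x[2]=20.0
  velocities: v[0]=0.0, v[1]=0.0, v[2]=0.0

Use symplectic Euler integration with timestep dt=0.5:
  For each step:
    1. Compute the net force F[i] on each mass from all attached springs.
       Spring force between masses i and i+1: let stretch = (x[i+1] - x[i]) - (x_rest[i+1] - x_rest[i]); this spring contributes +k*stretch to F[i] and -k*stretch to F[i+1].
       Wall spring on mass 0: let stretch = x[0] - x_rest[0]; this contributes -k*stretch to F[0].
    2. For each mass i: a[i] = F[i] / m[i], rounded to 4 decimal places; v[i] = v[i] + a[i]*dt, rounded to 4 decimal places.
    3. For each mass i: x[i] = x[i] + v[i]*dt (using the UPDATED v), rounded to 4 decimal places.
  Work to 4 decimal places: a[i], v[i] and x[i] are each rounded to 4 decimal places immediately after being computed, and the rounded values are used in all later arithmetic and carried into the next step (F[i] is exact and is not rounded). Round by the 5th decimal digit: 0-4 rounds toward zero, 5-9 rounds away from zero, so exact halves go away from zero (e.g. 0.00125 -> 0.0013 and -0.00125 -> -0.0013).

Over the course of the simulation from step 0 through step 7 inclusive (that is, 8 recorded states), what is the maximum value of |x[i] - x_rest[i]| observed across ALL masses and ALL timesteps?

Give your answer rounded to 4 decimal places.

Step 0: x=[7.0000 11.0000 20.0000] v=[0.0000 0.0000 0.0000]
Step 1: x=[5.5000 13.5000 18.5000] v=[-3.0000 5.0000 -3.0000]
Step 2: x=[5.2500 14.5000 17.5000] v=[-0.5000 2.0000 -2.0000]
Step 3: x=[7.0000 12.3750 18.0000] v=[3.5000 -4.2500 1.0000]
Step 4: x=[7.9375 10.3750 18.6875] v=[1.8750 -4.0000 1.3750]
Step 5: x=[6.1250 11.3125 18.2188] v=[-3.6250 1.8750 -0.9375]
Step 6: x=[3.8438 13.1094 17.2969] v=[-4.5625 3.5938 -1.8438]
Step 7: x=[4.2735 12.3673 17.2813] v=[0.8593 -1.4843 -0.0313]
Max displacement = 2.5000

Answer: 2.5000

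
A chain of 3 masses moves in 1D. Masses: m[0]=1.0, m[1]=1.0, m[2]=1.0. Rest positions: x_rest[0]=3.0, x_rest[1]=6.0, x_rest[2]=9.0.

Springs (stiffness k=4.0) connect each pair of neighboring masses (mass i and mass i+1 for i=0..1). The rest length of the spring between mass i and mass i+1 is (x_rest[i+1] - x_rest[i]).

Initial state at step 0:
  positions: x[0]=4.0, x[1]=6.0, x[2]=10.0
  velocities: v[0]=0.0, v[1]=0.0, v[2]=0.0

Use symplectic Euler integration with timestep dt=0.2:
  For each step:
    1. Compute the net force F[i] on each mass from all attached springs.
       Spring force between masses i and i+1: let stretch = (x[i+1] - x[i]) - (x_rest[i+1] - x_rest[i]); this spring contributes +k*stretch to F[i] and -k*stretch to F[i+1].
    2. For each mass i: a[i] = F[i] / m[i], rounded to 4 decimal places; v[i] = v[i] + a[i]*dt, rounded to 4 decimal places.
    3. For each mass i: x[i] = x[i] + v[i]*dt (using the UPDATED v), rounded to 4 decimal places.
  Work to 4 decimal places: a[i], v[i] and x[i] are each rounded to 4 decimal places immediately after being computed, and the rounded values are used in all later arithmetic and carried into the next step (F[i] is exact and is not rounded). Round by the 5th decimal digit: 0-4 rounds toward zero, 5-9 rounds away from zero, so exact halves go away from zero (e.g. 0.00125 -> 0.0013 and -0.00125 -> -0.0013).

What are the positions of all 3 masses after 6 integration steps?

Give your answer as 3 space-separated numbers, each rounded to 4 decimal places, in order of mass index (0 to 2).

Answer: 3.6263 6.7472 9.6263

Derivation:
Step 0: x=[4.0000 6.0000 10.0000] v=[0.0000 0.0000 0.0000]
Step 1: x=[3.8400 6.3200 9.8400] v=[-0.8000 1.6000 -0.8000]
Step 2: x=[3.5968 6.8064 9.5968] v=[-1.2160 2.4320 -1.2160]
Step 3: x=[3.3871 7.2257 9.3871] v=[-1.0483 2.0966 -1.0483]
Step 4: x=[3.3116 7.3767 9.3116] v=[-0.3774 0.7548 -0.3774]
Step 5: x=[3.4065 7.1868 9.4065] v=[0.4747 -0.9494 0.4747]
Step 6: x=[3.6263 6.7472 9.6263] v=[1.0989 -2.1979 1.0989]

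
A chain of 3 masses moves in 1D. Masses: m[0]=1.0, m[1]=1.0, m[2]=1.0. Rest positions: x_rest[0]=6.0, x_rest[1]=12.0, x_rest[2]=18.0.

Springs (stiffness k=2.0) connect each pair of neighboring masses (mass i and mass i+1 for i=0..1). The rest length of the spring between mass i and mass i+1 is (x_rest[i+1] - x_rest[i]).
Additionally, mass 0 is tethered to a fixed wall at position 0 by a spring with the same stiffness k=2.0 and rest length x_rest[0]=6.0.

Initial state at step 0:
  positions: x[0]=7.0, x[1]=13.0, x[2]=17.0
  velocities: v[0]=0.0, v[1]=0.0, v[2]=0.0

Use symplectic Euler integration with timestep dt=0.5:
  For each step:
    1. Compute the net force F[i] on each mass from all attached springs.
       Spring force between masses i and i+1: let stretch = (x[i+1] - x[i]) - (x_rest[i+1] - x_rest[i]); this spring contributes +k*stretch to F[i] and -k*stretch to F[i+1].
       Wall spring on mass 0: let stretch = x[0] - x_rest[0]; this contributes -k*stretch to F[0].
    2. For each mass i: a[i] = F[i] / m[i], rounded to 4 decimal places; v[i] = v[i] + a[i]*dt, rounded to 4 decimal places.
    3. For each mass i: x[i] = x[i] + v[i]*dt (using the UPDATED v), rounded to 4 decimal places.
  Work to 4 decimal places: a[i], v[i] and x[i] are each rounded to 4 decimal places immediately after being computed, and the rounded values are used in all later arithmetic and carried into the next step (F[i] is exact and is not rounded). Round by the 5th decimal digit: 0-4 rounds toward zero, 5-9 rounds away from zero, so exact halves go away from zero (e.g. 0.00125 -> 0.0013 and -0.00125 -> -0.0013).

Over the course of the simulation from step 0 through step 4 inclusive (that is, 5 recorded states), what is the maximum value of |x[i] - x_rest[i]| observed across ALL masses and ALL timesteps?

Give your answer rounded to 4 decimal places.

Answer: 1.3750

Derivation:
Step 0: x=[7.0000 13.0000 17.0000] v=[0.0000 0.0000 0.0000]
Step 1: x=[6.5000 12.0000 18.0000] v=[-1.0000 -2.0000 2.0000]
Step 2: x=[5.5000 11.2500 19.0000] v=[-2.0000 -1.5000 2.0000]
Step 3: x=[4.6250 11.5000 19.1250] v=[-1.7500 0.5000 0.2500]
Step 4: x=[4.8750 12.1250 18.4375] v=[0.5000 1.2500 -1.3750]
Max displacement = 1.3750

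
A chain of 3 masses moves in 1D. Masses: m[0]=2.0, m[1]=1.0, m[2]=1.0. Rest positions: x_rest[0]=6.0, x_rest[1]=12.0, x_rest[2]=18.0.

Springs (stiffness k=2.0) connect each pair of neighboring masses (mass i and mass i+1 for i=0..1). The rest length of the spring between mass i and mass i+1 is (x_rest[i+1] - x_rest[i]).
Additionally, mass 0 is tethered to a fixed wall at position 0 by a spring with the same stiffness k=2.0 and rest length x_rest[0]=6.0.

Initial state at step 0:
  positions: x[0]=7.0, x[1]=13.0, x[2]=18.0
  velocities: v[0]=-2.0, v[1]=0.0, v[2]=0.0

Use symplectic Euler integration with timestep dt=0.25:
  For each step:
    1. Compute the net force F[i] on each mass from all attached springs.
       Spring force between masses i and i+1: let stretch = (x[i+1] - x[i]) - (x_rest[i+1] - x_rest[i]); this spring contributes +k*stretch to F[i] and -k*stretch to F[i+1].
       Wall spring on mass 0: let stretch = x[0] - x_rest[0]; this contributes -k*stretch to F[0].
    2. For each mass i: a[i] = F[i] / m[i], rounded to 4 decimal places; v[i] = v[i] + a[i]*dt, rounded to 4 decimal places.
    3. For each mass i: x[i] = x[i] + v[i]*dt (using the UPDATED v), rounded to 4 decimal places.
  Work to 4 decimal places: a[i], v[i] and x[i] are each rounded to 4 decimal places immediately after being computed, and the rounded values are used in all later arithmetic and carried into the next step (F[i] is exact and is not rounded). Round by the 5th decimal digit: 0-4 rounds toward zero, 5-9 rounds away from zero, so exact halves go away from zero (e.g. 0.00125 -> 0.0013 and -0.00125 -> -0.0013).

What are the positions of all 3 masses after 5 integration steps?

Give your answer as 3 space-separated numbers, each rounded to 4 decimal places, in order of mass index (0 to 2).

Answer: 4.6473 11.3298 18.8688

Derivation:
Step 0: x=[7.0000 13.0000 18.0000] v=[-2.0000 0.0000 0.0000]
Step 1: x=[6.4375 12.8750 18.1250] v=[-2.2500 -0.5000 0.5000]
Step 2: x=[5.8750 12.6016 18.3438] v=[-2.2500 -1.0938 0.8750]
Step 3: x=[5.3657 12.2051 18.5948] v=[-2.0371 -1.5860 1.0039]
Step 4: x=[4.9485 11.7524 18.7971] v=[-1.6687 -1.8109 0.8091]
Step 5: x=[4.6473 11.3298 18.8688] v=[-1.2049 -1.6905 0.2868]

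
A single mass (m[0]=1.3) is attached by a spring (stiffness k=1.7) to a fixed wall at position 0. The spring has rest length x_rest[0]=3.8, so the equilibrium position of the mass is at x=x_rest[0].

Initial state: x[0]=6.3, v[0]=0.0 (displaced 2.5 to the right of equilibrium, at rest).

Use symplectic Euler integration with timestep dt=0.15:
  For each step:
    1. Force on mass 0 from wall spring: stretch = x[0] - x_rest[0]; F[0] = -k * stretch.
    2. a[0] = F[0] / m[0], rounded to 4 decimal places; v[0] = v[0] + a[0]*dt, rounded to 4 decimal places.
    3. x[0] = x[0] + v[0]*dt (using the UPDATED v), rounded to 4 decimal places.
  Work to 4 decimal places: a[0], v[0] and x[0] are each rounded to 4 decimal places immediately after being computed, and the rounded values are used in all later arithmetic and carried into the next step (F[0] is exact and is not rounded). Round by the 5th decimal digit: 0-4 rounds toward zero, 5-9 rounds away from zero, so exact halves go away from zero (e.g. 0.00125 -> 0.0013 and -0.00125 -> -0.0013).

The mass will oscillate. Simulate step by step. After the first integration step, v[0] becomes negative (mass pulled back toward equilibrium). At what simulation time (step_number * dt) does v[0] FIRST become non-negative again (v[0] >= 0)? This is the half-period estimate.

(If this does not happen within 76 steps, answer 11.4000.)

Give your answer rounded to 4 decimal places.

Answer: 2.8500

Derivation:
Step 0: x=[6.3000] v=[0.0000]
Step 1: x=[6.2264] v=[-0.4904]
Step 2: x=[6.0814] v=[-0.9664]
Step 3: x=[5.8693] v=[-1.4139]
Step 4: x=[5.5963] v=[-1.8198]
Step 5: x=[5.2705] v=[-2.1722]
Step 6: x=[4.9014] v=[-2.4607]
Step 7: x=[4.4999] v=[-2.6767]
Step 8: x=[4.0778] v=[-2.8140]
Step 9: x=[3.6475] v=[-2.8685]
Step 10: x=[3.2217] v=[-2.8386]
Step 11: x=[2.8129] v=[-2.7252]
Step 12: x=[2.4332] v=[-2.5316]
Step 13: x=[2.0937] v=[-2.2635]
Step 14: x=[1.8044] v=[-1.9288]
Step 15: x=[1.5738] v=[-1.5374]
Step 16: x=[1.4087] v=[-1.1007]
Step 17: x=[1.3140] v=[-0.6316]
Step 18: x=[1.2924] v=[-0.1440]
Step 19: x=[1.3446] v=[0.3479]
First v>=0 after going negative at step 19, time=2.8500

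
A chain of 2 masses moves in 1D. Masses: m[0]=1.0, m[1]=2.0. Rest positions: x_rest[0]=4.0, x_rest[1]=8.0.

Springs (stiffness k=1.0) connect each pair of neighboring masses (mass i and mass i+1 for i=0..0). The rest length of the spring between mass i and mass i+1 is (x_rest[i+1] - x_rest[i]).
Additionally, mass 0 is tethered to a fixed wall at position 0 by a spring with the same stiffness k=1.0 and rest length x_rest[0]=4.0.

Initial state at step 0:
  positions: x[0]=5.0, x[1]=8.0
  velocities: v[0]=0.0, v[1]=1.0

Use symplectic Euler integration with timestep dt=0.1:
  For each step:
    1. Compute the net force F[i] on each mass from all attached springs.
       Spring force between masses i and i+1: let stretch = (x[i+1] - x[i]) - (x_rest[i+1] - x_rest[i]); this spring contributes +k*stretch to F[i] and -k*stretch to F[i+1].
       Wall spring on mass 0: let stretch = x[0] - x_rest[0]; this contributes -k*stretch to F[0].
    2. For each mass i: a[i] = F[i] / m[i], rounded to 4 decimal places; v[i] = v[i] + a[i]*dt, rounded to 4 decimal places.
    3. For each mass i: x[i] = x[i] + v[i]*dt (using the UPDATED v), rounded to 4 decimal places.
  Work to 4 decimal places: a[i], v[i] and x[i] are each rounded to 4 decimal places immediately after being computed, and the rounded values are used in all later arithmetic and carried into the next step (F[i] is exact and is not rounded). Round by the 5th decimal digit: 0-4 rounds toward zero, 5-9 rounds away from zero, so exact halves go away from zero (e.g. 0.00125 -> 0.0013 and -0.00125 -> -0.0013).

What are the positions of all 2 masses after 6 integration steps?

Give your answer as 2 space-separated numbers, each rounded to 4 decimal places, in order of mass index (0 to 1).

Step 0: x=[5.0000 8.0000] v=[0.0000 1.0000]
Step 1: x=[4.9800 8.1050] v=[-0.2000 1.0500]
Step 2: x=[4.9415 8.2144] v=[-0.3855 1.0938]
Step 3: x=[4.8863 8.3274] v=[-0.5524 1.1302]
Step 4: x=[4.8166 8.4432] v=[-0.6969 1.1582]
Step 5: x=[4.7350 8.5609] v=[-0.8159 1.1769]
Step 6: x=[4.6443 8.6795] v=[-0.9068 1.1856]

Answer: 4.6443 8.6795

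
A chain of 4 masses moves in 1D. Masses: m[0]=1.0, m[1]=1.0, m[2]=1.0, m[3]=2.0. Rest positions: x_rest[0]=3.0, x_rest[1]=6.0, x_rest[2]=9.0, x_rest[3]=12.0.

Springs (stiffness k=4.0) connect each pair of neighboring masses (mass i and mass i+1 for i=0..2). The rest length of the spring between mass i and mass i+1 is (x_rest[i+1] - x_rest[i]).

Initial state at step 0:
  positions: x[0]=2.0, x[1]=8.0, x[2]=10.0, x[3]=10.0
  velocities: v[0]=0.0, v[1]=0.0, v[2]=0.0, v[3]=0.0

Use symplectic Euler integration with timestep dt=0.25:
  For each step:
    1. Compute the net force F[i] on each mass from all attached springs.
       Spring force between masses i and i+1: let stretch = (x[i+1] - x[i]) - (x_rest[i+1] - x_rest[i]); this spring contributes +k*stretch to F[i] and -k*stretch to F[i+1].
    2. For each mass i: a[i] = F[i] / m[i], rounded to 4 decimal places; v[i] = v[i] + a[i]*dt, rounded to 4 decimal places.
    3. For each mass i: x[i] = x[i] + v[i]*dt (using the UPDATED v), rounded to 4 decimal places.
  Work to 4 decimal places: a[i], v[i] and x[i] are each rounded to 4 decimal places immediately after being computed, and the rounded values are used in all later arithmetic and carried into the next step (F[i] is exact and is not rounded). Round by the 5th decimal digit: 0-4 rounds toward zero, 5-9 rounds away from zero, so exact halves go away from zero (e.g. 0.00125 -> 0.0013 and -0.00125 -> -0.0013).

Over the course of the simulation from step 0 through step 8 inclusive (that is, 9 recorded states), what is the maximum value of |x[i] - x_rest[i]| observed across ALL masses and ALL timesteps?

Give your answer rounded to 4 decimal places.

Answer: 3.0202

Derivation:
Step 0: x=[2.0000 8.0000 10.0000 10.0000] v=[0.0000 0.0000 0.0000 0.0000]
Step 1: x=[2.7500 7.0000 9.5000 10.3750] v=[3.0000 -4.0000 -2.0000 1.5000]
Step 2: x=[3.8125 5.5625 8.5938 11.0156] v=[4.2500 -5.7500 -3.6250 2.5625]
Step 3: x=[4.5625 4.4453 7.5352 11.7285] v=[3.0000 -4.4687 -4.2345 2.8516]
Step 4: x=[4.5332 4.1299 6.7524 12.2923] v=[-0.1172 -1.2616 -3.1311 2.2550]
Step 5: x=[3.6531 4.5710 6.6990 12.5386] v=[-3.5205 1.7642 -0.2137 0.9851]
Step 6: x=[2.2525 5.3146 7.5735 12.4299] v=[-5.6026 2.9743 3.4979 -0.4347]
Step 7: x=[0.8674 5.8574 9.0974 12.0892] v=[-5.5405 2.1711 6.0954 -1.3629]
Step 8: x=[-0.0202 5.9627 10.5592 11.7495] v=[-3.5505 0.4211 5.8472 -1.3588]
Max displacement = 3.0202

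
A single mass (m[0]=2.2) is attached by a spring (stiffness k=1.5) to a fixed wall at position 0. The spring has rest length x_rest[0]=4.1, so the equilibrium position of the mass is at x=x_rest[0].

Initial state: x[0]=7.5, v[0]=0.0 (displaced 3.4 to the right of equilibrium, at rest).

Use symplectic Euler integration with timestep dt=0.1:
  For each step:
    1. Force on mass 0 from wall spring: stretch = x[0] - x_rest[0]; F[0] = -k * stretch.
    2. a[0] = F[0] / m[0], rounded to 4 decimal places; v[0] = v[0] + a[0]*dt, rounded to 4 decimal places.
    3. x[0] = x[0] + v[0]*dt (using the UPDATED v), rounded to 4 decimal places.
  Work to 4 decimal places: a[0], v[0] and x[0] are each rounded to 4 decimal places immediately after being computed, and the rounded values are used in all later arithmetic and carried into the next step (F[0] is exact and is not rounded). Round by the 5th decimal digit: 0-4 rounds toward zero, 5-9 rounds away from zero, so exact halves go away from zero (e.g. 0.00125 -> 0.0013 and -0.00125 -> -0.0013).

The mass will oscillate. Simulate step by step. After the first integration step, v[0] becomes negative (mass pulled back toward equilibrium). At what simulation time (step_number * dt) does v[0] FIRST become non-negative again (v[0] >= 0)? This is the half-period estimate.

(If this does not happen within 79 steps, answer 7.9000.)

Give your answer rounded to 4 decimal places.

Answer: 3.9000

Derivation:
Step 0: x=[7.5000] v=[0.0000]
Step 1: x=[7.4768] v=[-0.2318]
Step 2: x=[7.4306] v=[-0.4620]
Step 3: x=[7.3617] v=[-0.6891]
Step 4: x=[7.2706] v=[-0.9115]
Step 5: x=[7.1578] v=[-1.1277]
Step 6: x=[7.0242] v=[-1.3362]
Step 7: x=[6.8706] v=[-1.5356]
Step 8: x=[6.6982] v=[-1.7245]
Step 9: x=[6.5080] v=[-1.9017]
Step 10: x=[6.3014] v=[-2.0659]
Step 11: x=[6.0798] v=[-2.2160]
Step 12: x=[5.8447] v=[-2.3510]
Step 13: x=[5.5977] v=[-2.4700]
Step 14: x=[5.3405] v=[-2.5721]
Step 15: x=[5.0748] v=[-2.6567]
Step 16: x=[4.8025] v=[-2.7232]
Step 17: x=[4.5254] v=[-2.7711]
Step 18: x=[4.2454] v=[-2.8001]
Step 19: x=[3.9644] v=[-2.8100]
Step 20: x=[3.6843] v=[-2.8008]
Step 21: x=[3.4071] v=[-2.7725]
Step 22: x=[3.1346] v=[-2.7253]
Step 23: x=[2.8687] v=[-2.6595]
Step 24: x=[2.6111] v=[-2.5756]
Step 25: x=[2.3637] v=[-2.4741]
Step 26: x=[2.1281] v=[-2.3557]
Step 27: x=[1.9060] v=[-2.2213]
Step 28: x=[1.6988] v=[-2.0717]
Step 29: x=[1.5080] v=[-1.9080]
Step 30: x=[1.3349] v=[-1.7313]
Step 31: x=[1.1806] v=[-1.5428]
Step 32: x=[1.0462] v=[-1.3438]
Step 33: x=[0.9326] v=[-1.1356]
Step 34: x=[0.8406] v=[-0.9196]
Step 35: x=[0.7709] v=[-0.6974]
Step 36: x=[0.7239] v=[-0.4704]
Step 37: x=[0.6999] v=[-0.2402]
Step 38: x=[0.6991] v=[-0.0084]
Step 39: x=[0.7215] v=[0.2235]
First v>=0 after going negative at step 39, time=3.9000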